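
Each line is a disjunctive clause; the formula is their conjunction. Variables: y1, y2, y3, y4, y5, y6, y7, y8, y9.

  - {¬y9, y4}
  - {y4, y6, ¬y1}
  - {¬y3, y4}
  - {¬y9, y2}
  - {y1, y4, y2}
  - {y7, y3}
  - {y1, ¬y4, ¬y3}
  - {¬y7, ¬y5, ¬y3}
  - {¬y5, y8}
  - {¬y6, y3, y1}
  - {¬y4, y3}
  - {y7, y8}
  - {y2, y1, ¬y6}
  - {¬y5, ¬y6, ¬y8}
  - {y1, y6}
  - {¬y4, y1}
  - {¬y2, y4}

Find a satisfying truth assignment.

y1 = 1, y2 = 0, y3 = 1, y4 = 1, y5 = 0, y6 = 1, y7 = 1, y8 = 1, y9 = 0

Pure literal: y5 appears only negated; assign y5 = False.
y9 occurs only negated in the remaining clauses — set y9 = False.
Set y1 = True and propagate.
For the remaining variables, y2 = False, y3 = True, y4 = True, y6 = True, y7 = True, y8 = True works.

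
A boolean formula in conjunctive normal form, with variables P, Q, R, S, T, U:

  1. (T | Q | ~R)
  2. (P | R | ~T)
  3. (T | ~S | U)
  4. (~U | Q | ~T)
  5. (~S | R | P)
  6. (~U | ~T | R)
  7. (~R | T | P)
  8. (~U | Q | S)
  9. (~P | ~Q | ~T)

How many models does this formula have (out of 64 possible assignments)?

21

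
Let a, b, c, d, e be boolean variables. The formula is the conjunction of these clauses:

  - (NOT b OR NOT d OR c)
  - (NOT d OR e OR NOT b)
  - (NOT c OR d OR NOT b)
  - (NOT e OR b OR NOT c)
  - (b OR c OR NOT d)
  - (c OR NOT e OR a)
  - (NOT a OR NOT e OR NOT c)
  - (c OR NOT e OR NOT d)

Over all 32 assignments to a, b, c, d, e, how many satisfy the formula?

11

Split on c, then b.
  c=1, b=1: remaining (a,d,e) ∈ {(0,1,1)} — 1.
  c=1, b=0: remaining (a,d,e) ∈ {(0,0,0); (0,1,0); (1,0,0); (1,1,0)} — 4.
  c=0, b=1: remaining (a,d,e) ∈ {(0,0,0); (1,0,0); (1,0,1)} — 3.
  c=0, b=0: remaining (a,d,e) ∈ {(0,0,0); (1,0,0); (1,0,1)} — 3.
Total: 1 + 4 + 3 + 3 = 11.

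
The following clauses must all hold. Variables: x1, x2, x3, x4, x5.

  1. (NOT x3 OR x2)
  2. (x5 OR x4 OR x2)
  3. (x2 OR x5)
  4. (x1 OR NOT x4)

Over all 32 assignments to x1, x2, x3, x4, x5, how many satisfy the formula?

15

Split on x2, then x4.
  x2=1, x4=1: remaining (x1,x3,x5) ∈ {(1,0,0); (1,0,1); (1,1,0); (1,1,1)} — 4.
  x2=1, x4=0: x1, x3, x5 free → 2^3 = 8.
  x2=0, x4=1: remaining (x1,x3,x5) ∈ {(1,0,1)} — 1.
  x2=0, x4=0: remaining (x1,x3,x5) ∈ {(0,0,1); (1,0,1)} — 2.
Total: 4 + 8 + 1 + 2 = 15.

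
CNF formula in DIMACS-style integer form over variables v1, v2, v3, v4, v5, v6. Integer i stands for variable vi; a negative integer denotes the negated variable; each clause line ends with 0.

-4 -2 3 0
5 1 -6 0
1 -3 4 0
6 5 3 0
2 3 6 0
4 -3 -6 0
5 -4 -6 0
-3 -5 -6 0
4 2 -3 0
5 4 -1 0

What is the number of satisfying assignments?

17

Split on v3, then v4.
  v3=1, v4=1: forces v6=0; v1, v2, v5 free → 2^3 = 8.
  v3=1, v4=0: remaining (v1,v2,v5,v6) ∈ {(1,1,1,0)} — 1.
  v3=0, v4=1: remaining (v1,v2,v5,v6) ∈ {(0,0,1,1); (1,0,1,1)} — 2.
  v3=0, v4=0: v1 free; 3 ways for (v2,v5,v6) × 2^1 = 6.
Total: 8 + 1 + 2 + 6 = 17.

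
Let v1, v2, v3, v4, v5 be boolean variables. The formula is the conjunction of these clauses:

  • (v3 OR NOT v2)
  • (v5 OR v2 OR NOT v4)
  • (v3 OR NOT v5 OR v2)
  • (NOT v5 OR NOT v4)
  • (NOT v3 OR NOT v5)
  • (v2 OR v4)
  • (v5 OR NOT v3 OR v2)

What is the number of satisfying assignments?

4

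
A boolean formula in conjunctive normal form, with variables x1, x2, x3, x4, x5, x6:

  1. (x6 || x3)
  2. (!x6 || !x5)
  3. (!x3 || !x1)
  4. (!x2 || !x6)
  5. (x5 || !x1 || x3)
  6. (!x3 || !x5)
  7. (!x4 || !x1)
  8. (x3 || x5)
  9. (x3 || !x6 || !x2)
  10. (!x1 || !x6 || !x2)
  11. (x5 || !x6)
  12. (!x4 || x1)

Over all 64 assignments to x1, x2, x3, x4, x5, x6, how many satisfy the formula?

Satisfying assignments:
  x1=0 x2=0 x3=1 x4=0 x5=0 x6=0
  x1=0 x2=1 x3=1 x4=0 x5=0 x6=0
That's 2 in total.

2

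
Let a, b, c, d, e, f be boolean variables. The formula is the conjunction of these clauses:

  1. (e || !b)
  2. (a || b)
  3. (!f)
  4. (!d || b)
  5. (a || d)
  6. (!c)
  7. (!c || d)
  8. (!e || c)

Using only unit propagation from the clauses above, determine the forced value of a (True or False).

True

Unit clause (!f) sets f = False.
(!c) stands alone — c = False.
(c || !e) with c = False leaves only !e, so e = False.
In (!b || e), e is now false; !b must hold, so b = False.
(b || a) with b = False leaves only a, so a = True.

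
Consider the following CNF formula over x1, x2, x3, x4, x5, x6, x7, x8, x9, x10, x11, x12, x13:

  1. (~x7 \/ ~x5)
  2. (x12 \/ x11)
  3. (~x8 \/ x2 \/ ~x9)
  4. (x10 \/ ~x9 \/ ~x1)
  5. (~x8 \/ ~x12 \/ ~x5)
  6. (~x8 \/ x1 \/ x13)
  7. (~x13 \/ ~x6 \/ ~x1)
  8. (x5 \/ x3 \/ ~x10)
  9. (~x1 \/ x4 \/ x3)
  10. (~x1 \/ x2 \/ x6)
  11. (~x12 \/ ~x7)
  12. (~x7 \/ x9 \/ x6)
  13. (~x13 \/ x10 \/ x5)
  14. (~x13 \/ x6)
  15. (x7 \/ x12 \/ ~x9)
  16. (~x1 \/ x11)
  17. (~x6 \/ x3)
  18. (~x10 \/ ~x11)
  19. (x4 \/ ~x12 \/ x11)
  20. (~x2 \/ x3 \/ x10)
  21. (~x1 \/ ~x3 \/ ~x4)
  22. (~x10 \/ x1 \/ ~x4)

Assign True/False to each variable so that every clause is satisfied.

x1 = F, x2 = T, x3 = T, x4 = F, x5 = T, x6 = T, x7 = F, x8 = F, x9 = F, x10 = F, x11 = T, x12 = F, x13 = F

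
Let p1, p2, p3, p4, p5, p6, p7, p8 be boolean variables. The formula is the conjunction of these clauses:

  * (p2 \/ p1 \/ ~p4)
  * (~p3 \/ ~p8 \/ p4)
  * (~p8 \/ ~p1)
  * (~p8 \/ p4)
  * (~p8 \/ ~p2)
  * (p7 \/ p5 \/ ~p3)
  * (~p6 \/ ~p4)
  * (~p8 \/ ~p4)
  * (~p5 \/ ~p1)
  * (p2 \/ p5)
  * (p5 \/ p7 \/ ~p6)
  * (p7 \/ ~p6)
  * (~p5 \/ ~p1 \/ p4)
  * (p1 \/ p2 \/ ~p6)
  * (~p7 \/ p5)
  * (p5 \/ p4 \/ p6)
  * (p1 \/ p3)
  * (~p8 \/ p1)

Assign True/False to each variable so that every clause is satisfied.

p8 occurs only negated in the remaining clauses — set p8 = False.
Branch on p1: take p1 = False.
  then p3 is forced to True.
The remaining clauses are satisfied by p2 = True, p4 = False, p5 = True, p6 = False, p7 = False.
Every clause has at least one true literal under this assignment.

p1 = F, p2 = T, p3 = T, p4 = F, p5 = T, p6 = F, p7 = F, p8 = F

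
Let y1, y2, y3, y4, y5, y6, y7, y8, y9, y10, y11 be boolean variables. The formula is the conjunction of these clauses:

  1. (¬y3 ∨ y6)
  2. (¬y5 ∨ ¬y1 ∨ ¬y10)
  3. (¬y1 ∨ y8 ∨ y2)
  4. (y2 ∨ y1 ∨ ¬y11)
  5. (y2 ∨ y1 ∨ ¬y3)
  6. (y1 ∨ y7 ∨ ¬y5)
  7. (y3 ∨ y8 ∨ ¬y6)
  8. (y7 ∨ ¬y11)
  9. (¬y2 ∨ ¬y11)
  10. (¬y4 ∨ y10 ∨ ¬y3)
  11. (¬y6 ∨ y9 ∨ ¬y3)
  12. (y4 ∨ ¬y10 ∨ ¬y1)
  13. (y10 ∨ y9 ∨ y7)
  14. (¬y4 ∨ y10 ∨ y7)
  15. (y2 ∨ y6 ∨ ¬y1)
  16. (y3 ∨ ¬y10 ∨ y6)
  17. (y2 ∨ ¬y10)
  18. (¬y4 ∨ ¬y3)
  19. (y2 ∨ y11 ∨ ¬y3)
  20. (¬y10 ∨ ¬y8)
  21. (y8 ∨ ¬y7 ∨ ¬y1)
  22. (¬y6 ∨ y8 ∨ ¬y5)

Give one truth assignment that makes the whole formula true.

y1=F  y2=T  y3=T  y4=F  y5=T  y6=T  y7=T  y8=T  y9=T  y10=F  y11=F

Check each clause:
  1. (¬y3 ∨ y6) — y6 is true.
  2. (¬y5 ∨ ¬y1 ∨ ¬y10) — ¬y10 is true.
  3. (¬y1 ∨ y2 ∨ y8) — y8 is true.
  4. (y2 ∨ y1 ∨ ¬y11) — y2 is true.
  5. (y2 ∨ ¬y3 ∨ y1) — y2 is true.
  6. (y7 ∨ ¬y5 ∨ y1) — y7 is true.
  7. (y8 ∨ ¬y6 ∨ y3) — y8 is true.
  8. (y7 ∨ ¬y11) — ¬y11 is true.
  9. (¬y2 ∨ ¬y11) — ¬y11 is true.
  10. (¬y4 ∨ ¬y3 ∨ y10) — ¬y4 is true.
  11. (y9 ∨ ¬y6 ∨ ¬y3) — y9 is true.
  12. (¬y1 ∨ y4 ∨ ¬y10) — ¬y10 is true.
  13. (y10 ∨ y9 ∨ y7) — y9 is true.
  14. (y7 ∨ y10 ∨ ¬y4) — ¬y4 is true.
  15. (y6 ∨ y2 ∨ ¬y1) — y2 is true.
  16. (¬y10 ∨ y6 ∨ y3) — y3 is true.
  17. (¬y10 ∨ y2) — y2 is true.
  18. (¬y3 ∨ ¬y4) — ¬y4 is true.
  19. (y2 ∨ y11 ∨ ¬y3) — y2 is true.
  20. (¬y8 ∨ ¬y10) — ¬y10 is true.
  21. (¬y7 ∨ ¬y1 ∨ y8) — y8 is true.
  22. (y8 ∨ ¬y6 ∨ ¬y5) — y8 is true.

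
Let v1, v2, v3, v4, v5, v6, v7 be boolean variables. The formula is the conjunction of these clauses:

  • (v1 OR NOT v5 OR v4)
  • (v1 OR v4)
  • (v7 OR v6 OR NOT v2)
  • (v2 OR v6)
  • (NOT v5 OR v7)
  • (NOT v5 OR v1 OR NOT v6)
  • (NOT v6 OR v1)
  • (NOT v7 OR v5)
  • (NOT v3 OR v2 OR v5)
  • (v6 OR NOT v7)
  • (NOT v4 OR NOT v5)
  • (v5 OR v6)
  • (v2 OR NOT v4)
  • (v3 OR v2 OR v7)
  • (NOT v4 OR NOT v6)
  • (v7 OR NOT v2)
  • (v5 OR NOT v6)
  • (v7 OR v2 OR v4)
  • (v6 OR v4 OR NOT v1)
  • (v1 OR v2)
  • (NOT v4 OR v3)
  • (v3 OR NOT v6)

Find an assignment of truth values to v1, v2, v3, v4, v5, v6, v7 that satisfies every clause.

v1=1  v2=1  v3=1  v4=0  v5=1  v6=1  v7=1

Check each clause:
  1. (NOT v5 OR v4 OR v1) — v1 is true.
  2. (v4 OR v1) — v1 is true.
  3. (v7 OR v6 OR NOT v2) — v7 is true.
  4. (v6 OR v2) — v2 is true.
  5. (v7 OR NOT v5) — v7 is true.
  6. (NOT v6 OR NOT v5 OR v1) — v1 is true.
  7. (v1 OR NOT v6) — v1 is true.
  8. (v5 OR NOT v7) — v5 is true.
  9. (v2 OR NOT v3 OR v5) — v2 is true.
  10. (NOT v7 OR v6) — v6 is true.
  11. (NOT v5 OR NOT v4) — NOT v4 is true.
  12. (v6 OR v5) — v5 is true.
  13. (NOT v4 OR v2) — v2 is true.
  14. (v2 OR v7 OR v3) — v2 is true.
  15. (NOT v6 OR NOT v4) — NOT v4 is true.
  16. (NOT v2 OR v7) — v7 is true.
  17. (NOT v6 OR v5) — v5 is true.
  18. (v4 OR v7 OR v2) — v2 is true.
  19. (NOT v1 OR v4 OR v6) — v6 is true.
  20. (v2 OR v1) — v1 is true.
  21. (v3 OR NOT v4) — v3 is true.
  22. (v3 OR NOT v6) — v3 is true.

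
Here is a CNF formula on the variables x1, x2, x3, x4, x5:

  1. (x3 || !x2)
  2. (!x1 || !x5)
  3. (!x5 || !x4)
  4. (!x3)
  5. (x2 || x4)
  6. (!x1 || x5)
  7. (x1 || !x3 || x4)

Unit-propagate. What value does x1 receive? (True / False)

(!x3) is a unit clause: x3 = False.
(!x2 || x3): since x3 = False, the clause reduces to (!x2). x2 = False.
In (x2 || x4), x2 is now false; x4 must hold, so x4 = True.
(!x4 || !x5) with x4 = True leaves only !x5, so x5 = False.
(!x1 || x5): since x5 = False, the clause reduces to (!x1). x1 = False.

False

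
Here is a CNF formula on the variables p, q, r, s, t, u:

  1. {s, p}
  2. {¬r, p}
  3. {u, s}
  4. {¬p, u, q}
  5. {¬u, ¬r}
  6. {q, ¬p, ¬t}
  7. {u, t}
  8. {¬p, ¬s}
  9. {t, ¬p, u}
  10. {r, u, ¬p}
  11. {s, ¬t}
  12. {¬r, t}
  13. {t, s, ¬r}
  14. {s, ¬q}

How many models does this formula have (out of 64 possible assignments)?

7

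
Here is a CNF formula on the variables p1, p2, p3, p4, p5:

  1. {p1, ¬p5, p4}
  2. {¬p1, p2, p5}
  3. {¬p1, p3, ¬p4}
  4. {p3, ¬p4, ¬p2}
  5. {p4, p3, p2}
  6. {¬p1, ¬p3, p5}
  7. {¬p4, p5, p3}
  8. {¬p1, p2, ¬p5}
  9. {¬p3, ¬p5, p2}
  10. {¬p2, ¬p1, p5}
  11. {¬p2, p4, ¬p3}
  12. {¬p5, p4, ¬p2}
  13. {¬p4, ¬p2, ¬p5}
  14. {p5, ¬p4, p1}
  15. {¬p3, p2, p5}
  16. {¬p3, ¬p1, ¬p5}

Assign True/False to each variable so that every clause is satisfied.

p1=False, p2=True, p3=False, p4=False, p5=False

Try p1 = False.
Set p2 = True and propagate.
Set p3 = False and propagate.
  then p4 is forced to False.
  then p5 is forced to False.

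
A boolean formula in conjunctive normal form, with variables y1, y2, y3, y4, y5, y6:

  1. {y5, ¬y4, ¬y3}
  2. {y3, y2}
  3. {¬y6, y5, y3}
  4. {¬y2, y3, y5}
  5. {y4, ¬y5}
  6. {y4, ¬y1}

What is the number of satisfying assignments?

16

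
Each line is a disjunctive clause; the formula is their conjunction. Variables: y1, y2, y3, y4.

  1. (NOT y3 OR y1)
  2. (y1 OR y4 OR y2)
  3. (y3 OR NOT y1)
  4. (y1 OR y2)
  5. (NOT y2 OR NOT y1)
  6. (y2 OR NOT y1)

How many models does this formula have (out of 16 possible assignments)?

The models are:
  y1=F y2=T y3=F y4=F
  y1=F y2=T y3=F y4=T
Count: 2.

2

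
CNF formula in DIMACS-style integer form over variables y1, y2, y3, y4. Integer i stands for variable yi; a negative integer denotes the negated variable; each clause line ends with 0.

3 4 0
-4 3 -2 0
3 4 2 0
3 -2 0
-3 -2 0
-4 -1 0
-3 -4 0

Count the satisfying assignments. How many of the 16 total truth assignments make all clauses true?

3

The models are:
  y1=F y2=F y3=F y4=T
  y1=F y2=F y3=T y4=F
  y1=T y2=F y3=T y4=F
Count: 3.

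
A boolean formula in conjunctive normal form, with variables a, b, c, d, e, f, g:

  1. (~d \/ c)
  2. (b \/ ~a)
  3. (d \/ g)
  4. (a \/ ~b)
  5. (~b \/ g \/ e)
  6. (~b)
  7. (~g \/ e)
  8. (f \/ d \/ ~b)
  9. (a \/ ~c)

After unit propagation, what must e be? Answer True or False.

(~b) is a unit clause: b = False.
(b \/ ~a) with b = False leaves only ~a, so a = False.
(~c \/ a) with a = False leaves only ~c, so c = False.
In (~d \/ c), c is now false; ~d must hold, so d = False.
(g \/ d) with d = False leaves only g, so g = True.
(~g \/ e) with g = True leaves only e, so e = True.

True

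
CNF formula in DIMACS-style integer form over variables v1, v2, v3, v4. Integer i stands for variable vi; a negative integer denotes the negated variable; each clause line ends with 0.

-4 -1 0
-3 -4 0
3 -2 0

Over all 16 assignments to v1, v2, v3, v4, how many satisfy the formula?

7

Split on v3, then v4.
  v3=T, v4=T: a clause becomes empty — 0.
  v3=T, v4=F: remaining (v1,v2) ∈ {(F,F); (F,T); (T,F); (T,T)} — 4.
  v3=F, v4=T: remaining (v1,v2) ∈ {(F,F)} — 1.
  v3=F, v4=F: remaining (v1,v2) ∈ {(F,F); (T,F)} — 2.
Total: 0 + 4 + 1 + 2 = 7.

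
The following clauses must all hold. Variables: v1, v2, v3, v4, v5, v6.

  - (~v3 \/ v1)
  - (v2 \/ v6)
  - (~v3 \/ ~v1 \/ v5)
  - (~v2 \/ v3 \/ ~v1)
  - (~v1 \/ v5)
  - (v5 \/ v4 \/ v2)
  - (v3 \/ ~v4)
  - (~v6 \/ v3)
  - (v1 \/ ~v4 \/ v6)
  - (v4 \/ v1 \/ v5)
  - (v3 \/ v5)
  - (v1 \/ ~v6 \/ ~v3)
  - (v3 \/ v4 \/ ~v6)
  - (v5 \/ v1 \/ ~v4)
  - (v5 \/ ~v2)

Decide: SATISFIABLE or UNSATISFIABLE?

v5 occurs only positively in the remaining clauses — set v5 = True.
Set v1 = True and propagate.
For the remaining variables, v2 = True, v3 = True, v4 = False, v6 = True works.
Every clause has at least one true literal under this assignment.
So v1=True, v2=True, v3=True, v4=False, v5=True, v6=True is a satisfying assignment.

SATISFIABLE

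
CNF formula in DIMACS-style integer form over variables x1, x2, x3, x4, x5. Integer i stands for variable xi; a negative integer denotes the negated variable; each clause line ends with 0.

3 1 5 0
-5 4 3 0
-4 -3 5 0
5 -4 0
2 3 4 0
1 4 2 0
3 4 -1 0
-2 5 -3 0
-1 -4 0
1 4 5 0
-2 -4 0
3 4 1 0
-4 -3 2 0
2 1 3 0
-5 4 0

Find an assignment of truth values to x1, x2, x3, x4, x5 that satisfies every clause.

x1=1  x2=0  x3=1  x4=0  x5=0

Set x1 = True and propagate.
  then x4 is forced to False.
  then x3 is forced to True.
  then x5 is forced to False.
  then x2 is forced to False.
Check each clause:
  1. (x1 ∨ x5 ∨ x3) — x1 is true.
  2. (¬x5 ∨ x3 ∨ x4) — x3 is true.
  3. (¬x3 ∨ x5 ∨ ¬x4) — ¬x4 is true.
  4. (x5 ∨ ¬x4) — ¬x4 is true.
  5. (x3 ∨ x2 ∨ x4) — x3 is true.
  6. (x4 ∨ x2 ∨ x1) — x1 is true.
  7. (¬x1 ∨ x4 ∨ x3) — x3 is true.
  8. (¬x3 ∨ x5 ∨ ¬x2) — ¬x2 is true.
  9. (¬x1 ∨ ¬x4) — ¬x4 is true.
  10. (x1 ∨ x4 ∨ x5) — x1 is true.
  11. (¬x2 ∨ ¬x4) — ¬x4 is true.
  12. (x3 ∨ x1 ∨ x4) — x1 is true.
  13. (¬x4 ∨ x2 ∨ ¬x3) — ¬x4 is true.
  14. (x3 ∨ x1 ∨ x2) — x1 is true.
  15. (¬x5 ∨ x4) — ¬x5 is true.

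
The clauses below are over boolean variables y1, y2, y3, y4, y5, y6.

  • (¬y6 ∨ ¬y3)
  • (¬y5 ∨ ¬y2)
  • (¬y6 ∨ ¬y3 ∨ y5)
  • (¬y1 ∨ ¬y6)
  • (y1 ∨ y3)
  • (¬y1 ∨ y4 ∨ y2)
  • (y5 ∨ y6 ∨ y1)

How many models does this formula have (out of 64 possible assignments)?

Case analysis on y1 and y6:
  y1=1, y6=1: a clause becomes empty — 0.
  y1=1, y6=0: y3 free; 4 ways for (y2,y4,y5) × 2^1 = 8.
  y1=0, y6=1: a clause becomes empty — 0.
  y1=0, y6=0: remaining (y2,y3,y4,y5) ∈ {(0,1,0,1); (0,1,1,1)} — 2.
Total: 0 + 8 + 0 + 2 = 10.

10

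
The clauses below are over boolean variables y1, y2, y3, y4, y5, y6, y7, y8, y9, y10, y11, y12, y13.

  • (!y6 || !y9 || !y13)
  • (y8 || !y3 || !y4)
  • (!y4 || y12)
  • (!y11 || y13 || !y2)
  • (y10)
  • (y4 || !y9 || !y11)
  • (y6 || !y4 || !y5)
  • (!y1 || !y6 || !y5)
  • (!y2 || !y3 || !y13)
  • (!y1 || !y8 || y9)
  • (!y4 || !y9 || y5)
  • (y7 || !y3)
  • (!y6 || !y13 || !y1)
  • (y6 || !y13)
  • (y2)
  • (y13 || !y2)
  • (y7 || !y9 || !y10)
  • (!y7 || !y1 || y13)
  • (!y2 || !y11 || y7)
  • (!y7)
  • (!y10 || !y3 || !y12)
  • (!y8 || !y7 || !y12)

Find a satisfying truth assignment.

y1 = False, y2 = True, y3 = False, y4 = False, y5 = False, y6 = True, y7 = False, y8 = False, y9 = False, y10 = True, y11 = False, y12 = False, y13 = True

The clause (y10) is unit: y10 must be True.
Unit propagation: (y2) forces y2 = True.
Unit propagation: (y13) forces y13 = True.
(!y3) is a unit clause, so y3 = False.
(y6) is a unit clause, so y6 = True.
Unit propagation: (!y9) forces y9 = False.
Unit propagation: (!y1) forces y1 = False.
Unit propagation: (!y7) forces y7 = False.
(!y11) is a unit clause, so y11 = False.
y4 occurs only negated in the remaining clauses — set y4 = False.
y5, y8, y12 are now unconstrained; take y5 = False, y8 = False, y12 = False.
Check each clause:
  1. (!y6 || !y13 || !y9) — !y9 is true.
  2. (!y3 || y8 || !y4) — !y4 is true.
  3. (!y4 || y12) — !y4 is true.
  4. (y13 || !y2 || !y11) — !y11 is true.
  5. (y10) — y10 is true.
  6. (!y11 || y4 || !y9) — !y11 is true.
  7. (y6 || !y4 || !y5) — !y5 is true.
  8. (!y5 || !y6 || !y1) — !y5 is true.
  9. (!y2 || !y13 || !y3) — !y3 is true.
  10. (!y8 || !y1 || y9) — !y8 is true.
  11. (!y4 || !y9 || y5) — !y4 is true.
  12. (!y3 || y7) — !y3 is true.
  13. (!y6 || !y13 || !y1) — !y1 is true.
  14. (!y13 || y6) — y6 is true.
  15. (y2) — y2 is true.
  16. (y13 || !y2) — y13 is true.
  17. (y7 || !y9 || !y10) — !y9 is true.
  18. (!y7 || y13 || !y1) — !y7 is true.
  19. (!y11 || y7 || !y2) — !y11 is true.
  20. (!y7) — !y7 is true.
  21. (!y12 || !y3 || !y10) — !y12 is true.
  22. (!y7 || !y12 || !y8) — !y8 is true.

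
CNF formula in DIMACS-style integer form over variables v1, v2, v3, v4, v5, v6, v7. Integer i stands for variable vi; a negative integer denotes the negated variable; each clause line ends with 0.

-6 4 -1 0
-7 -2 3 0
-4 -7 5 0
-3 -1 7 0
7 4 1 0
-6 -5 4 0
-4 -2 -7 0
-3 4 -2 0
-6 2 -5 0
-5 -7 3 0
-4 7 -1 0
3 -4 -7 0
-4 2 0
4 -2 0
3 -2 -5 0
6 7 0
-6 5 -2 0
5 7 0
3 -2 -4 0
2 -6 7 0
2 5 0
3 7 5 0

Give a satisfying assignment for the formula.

v1 = 0, v2 = 1, v3 = 1, v4 = 1, v5 = 1, v6 = 1, v7 = 0

Check each clause:
  1. {¬v6, v4, ¬v1} — v4 is true.
  2. {¬v2, ¬v7, v3} — ¬v7 is true.
  3. {¬v4, ¬v7, v5} — ¬v7 is true.
  4. {¬v3, ¬v1, v7} — ¬v1 is true.
  5. {v1, v4, v7} — v4 is true.
  6. {¬v5, ¬v6, v4} — v4 is true.
  7. {¬v4, ¬v2, ¬v7} — ¬v7 is true.
  8. {¬v2, ¬v3, v4} — v4 is true.
  9. {¬v5, ¬v6, v2} — v2 is true.
  10. {v3, ¬v5, ¬v7} — v3 is true.
  11. {¬v1, ¬v4, v7} — ¬v1 is true.
  12. {v3, ¬v7, ¬v4} — ¬v7 is true.
  13. {¬v4, v2} — v2 is true.
  14. {v4, ¬v2} — v4 is true.
  15. {v3, ¬v5, ¬v2} — v3 is true.
  16. {v7, v6} — v6 is true.
  17. {¬v2, v5, ¬v6} — v5 is true.
  18. {v7, v5} — v5 is true.
  19. {¬v4, ¬v2, v3} — v3 is true.
  20. {v7, v2, ¬v6} — v2 is true.
  21. {v2, v5} — v2 is true.
  22. {v5, v7, v3} — v3 is true.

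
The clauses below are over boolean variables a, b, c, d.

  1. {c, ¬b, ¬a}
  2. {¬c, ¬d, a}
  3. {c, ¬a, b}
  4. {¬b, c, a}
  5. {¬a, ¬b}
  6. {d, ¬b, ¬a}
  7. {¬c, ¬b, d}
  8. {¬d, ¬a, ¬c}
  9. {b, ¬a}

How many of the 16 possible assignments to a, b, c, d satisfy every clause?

Satisfying assignments:
  a=F b=F c=F d=F
  a=F b=F c=F d=T
  a=F b=F c=T d=F
Count: 3.

3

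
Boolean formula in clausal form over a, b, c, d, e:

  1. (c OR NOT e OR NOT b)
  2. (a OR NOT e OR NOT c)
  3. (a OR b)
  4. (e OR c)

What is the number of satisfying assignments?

Split on c, then e.
  c=T, e=T: remaining (a,b,d) ∈ {(T,F,F); (T,F,T); (T,T,F); (T,T,T)} — 4.
  c=T, e=F: d free; 3 ways for (a,b) × 2^1 = 6.
  c=F, e=T: remaining (a,b,d) ∈ {(T,F,F); (T,F,T)} — 2.
  c=F, e=F: a clause becomes empty — 0.
Total: 4 + 6 + 2 + 0 = 12.

12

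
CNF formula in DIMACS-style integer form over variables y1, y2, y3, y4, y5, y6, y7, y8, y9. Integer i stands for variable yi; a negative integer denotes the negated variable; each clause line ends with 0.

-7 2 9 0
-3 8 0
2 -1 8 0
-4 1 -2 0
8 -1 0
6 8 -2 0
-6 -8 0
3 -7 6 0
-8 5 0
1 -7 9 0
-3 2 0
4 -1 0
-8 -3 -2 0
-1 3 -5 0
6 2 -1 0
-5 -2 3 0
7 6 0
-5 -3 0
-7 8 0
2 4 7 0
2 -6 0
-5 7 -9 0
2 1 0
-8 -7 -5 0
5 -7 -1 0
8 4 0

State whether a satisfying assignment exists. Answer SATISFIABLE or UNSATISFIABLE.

UNSATISFIABLE

y2 = True:
  y8 = True:
    propagation gives y6=False, y5=True, y3=False; an empty clause results — contradiction.
  y8 = False:
    propagation gives y3=False, y1=False, y4=False; an empty clause results — contradiction.
y2 = False:
  propagation gives y3=False, y6=False, y7=False; an empty clause results — contradiction.
Every branch closes, so no satisfying assignment exists.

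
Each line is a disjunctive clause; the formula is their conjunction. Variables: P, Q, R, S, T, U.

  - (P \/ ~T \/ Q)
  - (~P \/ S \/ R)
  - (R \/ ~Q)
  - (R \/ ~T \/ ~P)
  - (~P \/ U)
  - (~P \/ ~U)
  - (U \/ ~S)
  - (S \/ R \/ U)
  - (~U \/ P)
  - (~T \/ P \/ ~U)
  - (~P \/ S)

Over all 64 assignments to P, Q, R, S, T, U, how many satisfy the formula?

The models are:
  P=0 Q=0 R=1 S=0 T=0 U=0
  P=0 Q=1 R=1 S=0 T=0 U=0
  P=0 Q=1 R=1 S=0 T=1 U=0
That's 3 in total.

3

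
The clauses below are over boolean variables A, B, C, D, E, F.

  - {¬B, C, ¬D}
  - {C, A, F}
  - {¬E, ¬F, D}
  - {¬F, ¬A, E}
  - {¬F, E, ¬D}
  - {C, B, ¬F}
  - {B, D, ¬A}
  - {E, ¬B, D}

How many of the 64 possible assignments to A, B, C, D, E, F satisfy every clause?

20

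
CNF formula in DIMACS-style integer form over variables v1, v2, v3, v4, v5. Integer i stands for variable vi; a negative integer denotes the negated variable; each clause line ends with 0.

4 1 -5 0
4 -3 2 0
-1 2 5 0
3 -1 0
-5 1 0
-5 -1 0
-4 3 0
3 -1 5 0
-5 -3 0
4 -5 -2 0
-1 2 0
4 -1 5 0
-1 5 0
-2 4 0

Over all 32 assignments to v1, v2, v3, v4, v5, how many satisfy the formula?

3

Satisfying assignments:
  v1=F v2=F v3=F v4=F v5=F
  v1=F v2=F v3=T v4=T v5=F
  v1=F v2=T v3=T v4=T v5=F
Count: 3.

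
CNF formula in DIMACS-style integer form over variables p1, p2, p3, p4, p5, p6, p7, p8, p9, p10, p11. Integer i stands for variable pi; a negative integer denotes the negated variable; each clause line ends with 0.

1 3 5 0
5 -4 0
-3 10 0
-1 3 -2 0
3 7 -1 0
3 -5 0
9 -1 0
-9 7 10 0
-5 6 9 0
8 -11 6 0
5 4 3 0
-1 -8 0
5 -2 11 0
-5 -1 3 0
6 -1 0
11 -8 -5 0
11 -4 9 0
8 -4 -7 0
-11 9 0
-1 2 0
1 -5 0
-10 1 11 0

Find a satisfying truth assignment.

p1=F, p2=F, p3=T, p4=F, p5=F, p6=F, p7=F, p8=T, p9=T, p10=T, p11=T

Check each clause:
  1. (p3 \/ p5 \/ p1) — p3 is true.
  2. (~p4 \/ p5) — ~p4 is true.
  3. (~p3 \/ p10) — p10 is true.
  4. (p3 \/ ~p1 \/ ~p2) — p3 is true.
  5. (~p1 \/ p7 \/ p3) — p3 is true.
  6. (~p5 \/ p3) — p3 is true.
  7. (~p1 \/ p9) — p9 is true.
  8. (p7 \/ p10 \/ ~p9) — p10 is true.
  9. (p9 \/ p6 \/ ~p5) — p9 is true.
  10. (~p11 \/ p6 \/ p8) — p8 is true.
  11. (p3 \/ p4 \/ p5) — p3 is true.
  12. (~p1 \/ ~p8) — ~p1 is true.
  13. (p11 \/ p5 \/ ~p2) — p11 is true.
  14. (p3 \/ ~p1 \/ ~p5) — p3 is true.
  15. (p6 \/ ~p1) — ~p1 is true.
  16. (~p5 \/ ~p8 \/ p11) — p11 is true.
  17. (p11 \/ p9 \/ ~p4) — p9 is true.
  18. (p8 \/ ~p7 \/ ~p4) — p8 is true.
  19. (p9 \/ ~p11) — p9 is true.
  20. (~p1 \/ p2) — ~p1 is true.
  21. (~p5 \/ p1) — ~p5 is true.
  22. (p11 \/ ~p10 \/ p1) — p11 is true.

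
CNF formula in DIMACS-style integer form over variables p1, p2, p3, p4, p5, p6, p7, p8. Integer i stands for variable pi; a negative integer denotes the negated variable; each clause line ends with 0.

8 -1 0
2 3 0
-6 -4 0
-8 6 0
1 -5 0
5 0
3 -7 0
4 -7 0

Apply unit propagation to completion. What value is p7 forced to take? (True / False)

False

(p5) stands alone — p5 = True.
(p1 \/ ~p5) with p5 = True leaves only p1, so p1 = True.
(~p1 \/ p8) with p1 = True leaves only p8, so p8 = True.
(p6 \/ ~p8): since p8 = True, the clause reduces to (p6). p6 = True.
(~p4 \/ ~p6) with p6 = True leaves only ~p4, so p4 = False.
(~p7 \/ p4) with p4 = False leaves only ~p7, so p7 = False.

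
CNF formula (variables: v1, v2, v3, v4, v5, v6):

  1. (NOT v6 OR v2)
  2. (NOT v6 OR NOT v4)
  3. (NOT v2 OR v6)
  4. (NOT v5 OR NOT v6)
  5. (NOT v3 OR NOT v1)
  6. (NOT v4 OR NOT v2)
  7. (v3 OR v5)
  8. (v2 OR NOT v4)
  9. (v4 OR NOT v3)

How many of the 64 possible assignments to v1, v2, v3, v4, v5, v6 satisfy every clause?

2

Satisfying assignments:
  v1=F v2=F v3=F v4=F v5=T v6=F
  v1=T v2=F v3=F v4=F v5=T v6=F
That's 2 in total.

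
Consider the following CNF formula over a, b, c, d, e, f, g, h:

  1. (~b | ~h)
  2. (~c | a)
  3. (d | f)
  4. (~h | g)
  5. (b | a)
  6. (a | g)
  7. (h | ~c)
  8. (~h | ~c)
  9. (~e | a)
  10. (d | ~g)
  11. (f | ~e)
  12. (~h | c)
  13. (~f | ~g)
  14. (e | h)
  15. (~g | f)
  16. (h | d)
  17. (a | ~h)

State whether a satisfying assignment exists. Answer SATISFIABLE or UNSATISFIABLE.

SATISFIABLE

a occurs only positively in the remaining clauses — set a = True.
d occurs only positively in the remaining clauses — set d = True.
Branch on b: take b = False.
Try c = False.
  then h is forced to False.
  then e is forced to True.
  then f is forced to True.
  then g is forced to False.
So a=T, b=F, c=F, d=T, e=T, f=T, g=F, h=F is a satisfying assignment.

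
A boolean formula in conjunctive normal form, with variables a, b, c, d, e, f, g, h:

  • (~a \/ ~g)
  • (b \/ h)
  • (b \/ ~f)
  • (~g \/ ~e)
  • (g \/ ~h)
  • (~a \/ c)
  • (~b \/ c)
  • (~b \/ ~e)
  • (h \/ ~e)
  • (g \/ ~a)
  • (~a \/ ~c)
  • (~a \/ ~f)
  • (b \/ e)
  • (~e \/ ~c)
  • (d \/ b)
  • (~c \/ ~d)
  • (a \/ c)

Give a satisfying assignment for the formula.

a=F, b=T, c=T, d=F, e=F, f=F, g=T, h=T

Check each clause:
  1. (~g \/ ~a) — ~a is true.
  2. (h \/ b) — h is true.
  3. (b \/ ~f) — b is true.
  4. (~g \/ ~e) — ~e is true.
  5. (~h \/ g) — g is true.
  6. (c \/ ~a) — c is true.
  7. (~b \/ c) — c is true.
  8. (~e \/ ~b) — ~e is true.
  9. (~e \/ h) — h is true.
  10. (g \/ ~a) — ~a is true.
  11. (~a \/ ~c) — ~a is true.
  12. (~a \/ ~f) — ~f is true.
  13. (b \/ e) — b is true.
  14. (~c \/ ~e) — ~e is true.
  15. (d \/ b) — b is true.
  16. (~d \/ ~c) — ~d is true.
  17. (a \/ c) — c is true.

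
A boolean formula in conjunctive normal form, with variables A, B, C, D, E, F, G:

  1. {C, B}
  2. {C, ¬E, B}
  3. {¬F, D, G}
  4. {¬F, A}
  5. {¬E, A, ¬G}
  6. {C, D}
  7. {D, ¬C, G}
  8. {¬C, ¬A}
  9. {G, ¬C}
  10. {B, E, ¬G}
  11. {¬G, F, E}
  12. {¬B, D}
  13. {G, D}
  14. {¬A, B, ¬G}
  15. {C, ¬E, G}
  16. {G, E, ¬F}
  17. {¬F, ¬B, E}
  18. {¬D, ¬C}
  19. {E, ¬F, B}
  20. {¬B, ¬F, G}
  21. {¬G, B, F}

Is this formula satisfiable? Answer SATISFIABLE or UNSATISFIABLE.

SATISFIABLE

Set A = True and propagate.
  then C is forced to False.
  then B is forced to True.
  then D is forced to True.
The remaining clauses are satisfied by E = True, F = False, G = True.
So A=1  B=1  C=0  D=1  E=1  F=0  G=1 is a satisfying assignment.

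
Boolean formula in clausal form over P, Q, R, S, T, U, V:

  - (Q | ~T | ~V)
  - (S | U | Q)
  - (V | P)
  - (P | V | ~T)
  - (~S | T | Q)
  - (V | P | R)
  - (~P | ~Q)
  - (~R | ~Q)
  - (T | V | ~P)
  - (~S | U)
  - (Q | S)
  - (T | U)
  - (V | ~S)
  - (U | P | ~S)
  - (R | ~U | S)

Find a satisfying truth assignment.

P = False, Q = True, R = False, S = False, T = True, U = False, V = True

Check each clause:
  1. (~V | ~T | Q) — Q is true.
  2. (Q | U | S) — Q is true.
  3. (P | V) — V is true.
  4. (P | ~T | V) — V is true.
  5. (Q | T | ~S) — Q is true.
  6. (R | P | V) — V is true.
  7. (~Q | ~P) — ~P is true.
  8. (~R | ~Q) — ~R is true.
  9. (T | V | ~P) — T is true.
  10. (~S | U) — ~S is true.
  11. (S | Q) — Q is true.
  12. (T | U) — T is true.
  13. (V | ~S) — ~S is true.
  14. (~S | P | U) — ~S is true.
  15. (~U | R | S) — ~U is true.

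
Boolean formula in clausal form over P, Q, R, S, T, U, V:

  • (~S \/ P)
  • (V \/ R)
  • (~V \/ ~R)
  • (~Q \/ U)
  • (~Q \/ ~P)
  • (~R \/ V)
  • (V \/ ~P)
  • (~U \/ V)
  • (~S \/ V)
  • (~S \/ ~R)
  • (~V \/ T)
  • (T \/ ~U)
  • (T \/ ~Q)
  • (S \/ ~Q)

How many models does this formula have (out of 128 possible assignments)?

Satisfying assignments:
  P=0 Q=0 R=0 S=0 T=1 U=0 V=1
  P=0 Q=0 R=0 S=0 T=1 U=1 V=1
  P=1 Q=0 R=0 S=0 T=1 U=0 V=1
  P=1 Q=0 R=0 S=0 T=1 U=1 V=1
  P=1 Q=0 R=0 S=1 T=1 U=0 V=1
  P=1 Q=0 R=0 S=1 T=1 U=1 V=1
That's 6 in total.

6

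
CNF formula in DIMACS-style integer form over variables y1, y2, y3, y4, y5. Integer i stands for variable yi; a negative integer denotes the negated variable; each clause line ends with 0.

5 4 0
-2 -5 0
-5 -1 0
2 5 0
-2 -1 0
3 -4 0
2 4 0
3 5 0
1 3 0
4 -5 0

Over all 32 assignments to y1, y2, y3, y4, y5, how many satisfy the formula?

The models are:
  y1=0 y2=0 y3=1 y4=1 y5=1
  y1=0 y2=1 y3=1 y4=1 y5=0
That's 2 in total.

2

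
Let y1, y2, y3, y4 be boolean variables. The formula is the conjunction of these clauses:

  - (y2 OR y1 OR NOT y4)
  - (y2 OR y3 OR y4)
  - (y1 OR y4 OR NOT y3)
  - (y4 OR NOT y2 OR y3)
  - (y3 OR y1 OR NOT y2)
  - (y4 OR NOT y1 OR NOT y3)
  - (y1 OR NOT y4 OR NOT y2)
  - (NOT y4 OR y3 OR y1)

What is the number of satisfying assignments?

The models are:
  y1=T y2=F y3=F y4=T
  y1=T y2=F y3=T y4=T
  y1=T y2=T y3=F y4=T
  y1=T y2=T y3=T y4=T
That's 4 in total.

4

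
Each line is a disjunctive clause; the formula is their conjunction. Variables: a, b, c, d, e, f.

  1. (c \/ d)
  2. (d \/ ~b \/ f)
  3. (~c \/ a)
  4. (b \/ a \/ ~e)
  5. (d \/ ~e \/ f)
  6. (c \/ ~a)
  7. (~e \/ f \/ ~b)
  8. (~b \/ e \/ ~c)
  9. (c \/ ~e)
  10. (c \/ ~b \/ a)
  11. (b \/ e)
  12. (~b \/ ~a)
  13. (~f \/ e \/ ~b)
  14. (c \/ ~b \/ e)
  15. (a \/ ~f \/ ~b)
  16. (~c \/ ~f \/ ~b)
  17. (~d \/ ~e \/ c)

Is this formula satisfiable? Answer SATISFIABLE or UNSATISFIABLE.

Set a = True and propagate.
  then c is forced to True.
  then b is forced to False.
  then e is forced to True.
Set d = True and propagate.
f is now unconstrained; take f = True.
Every clause has at least one true literal under this assignment.
So a = True, b = False, c = True, d = True, e = True, f = True is a satisfying assignment.

SATISFIABLE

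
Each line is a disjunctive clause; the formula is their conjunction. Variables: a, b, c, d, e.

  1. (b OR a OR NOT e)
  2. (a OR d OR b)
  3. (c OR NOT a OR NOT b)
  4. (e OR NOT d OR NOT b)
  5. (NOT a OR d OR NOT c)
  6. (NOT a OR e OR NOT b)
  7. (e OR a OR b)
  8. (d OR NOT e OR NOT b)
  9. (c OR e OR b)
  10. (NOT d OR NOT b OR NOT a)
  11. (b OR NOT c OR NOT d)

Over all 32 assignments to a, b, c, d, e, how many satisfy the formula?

The models are:
  a=0 b=1 c=0 d=0 e=0
  a=0 b=1 c=0 d=1 e=1
  a=0 b=1 c=1 d=0 e=0
  a=0 b=1 c=1 d=1 e=1
  a=1 b=0 c=0 d=0 e=1
  a=1 b=0 c=0 d=1 e=1
Count: 6.

6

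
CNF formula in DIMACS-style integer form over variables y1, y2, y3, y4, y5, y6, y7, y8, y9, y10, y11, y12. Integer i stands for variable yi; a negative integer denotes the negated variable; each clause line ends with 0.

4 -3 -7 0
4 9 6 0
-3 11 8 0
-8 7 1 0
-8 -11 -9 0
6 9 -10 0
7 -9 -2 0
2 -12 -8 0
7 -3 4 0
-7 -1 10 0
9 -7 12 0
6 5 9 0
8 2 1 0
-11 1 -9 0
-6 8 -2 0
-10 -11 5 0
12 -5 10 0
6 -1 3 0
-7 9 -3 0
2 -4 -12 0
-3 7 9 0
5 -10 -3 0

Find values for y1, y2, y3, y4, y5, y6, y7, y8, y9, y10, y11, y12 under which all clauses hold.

y1=False, y2=True, y3=False, y4=True, y5=True, y6=False, y7=True, y8=False, y9=True, y10=False, y11=False, y12=True

Check each clause:
  1. (y4 \/ ~y3 \/ ~y7) — y4 is true.
  2. (y6 \/ y4 \/ y9) — y9 is true.
  3. (y8 \/ y11 \/ ~y3) — ~y3 is true.
  4. (y7 \/ y1 \/ ~y8) — ~y8 is true.
  5. (~y11 \/ ~y8 \/ ~y9) — ~y8 is true.
  6. (~y10 \/ y6 \/ y9) — y9 is true.
  7. (~y2 \/ y7 \/ ~y9) — y7 is true.
  8. (~y12 \/ y2 \/ ~y8) — ~y8 is true.
  9. (~y3 \/ y4 \/ y7) — y4 is true.
  10. (y10 \/ ~y1 \/ ~y7) — ~y1 is true.
  11. (y9 \/ ~y7 \/ y12) — y12 is true.
  12. (y9 \/ y5 \/ y6) — y9 is true.
  13. (y8 \/ y2 \/ y1) — y2 is true.
  14. (~y11 \/ y1 \/ ~y9) — ~y11 is true.
  15. (~y2 \/ y8 \/ ~y6) — ~y6 is true.
  16. (~y10 \/ ~y11 \/ y5) — y5 is true.
  17. (y10 \/ y12 \/ ~y5) — y12 is true.
  18. (y3 \/ y6 \/ ~y1) — ~y1 is true.
  19. (~y7 \/ ~y3 \/ y9) — ~y3 is true.
  20. (~y4 \/ ~y12 \/ y2) — y2 is true.
  21. (y9 \/ ~y3 \/ y7) — y9 is true.
  22. (~y10 \/ y5 \/ ~y3) — ~y3 is true.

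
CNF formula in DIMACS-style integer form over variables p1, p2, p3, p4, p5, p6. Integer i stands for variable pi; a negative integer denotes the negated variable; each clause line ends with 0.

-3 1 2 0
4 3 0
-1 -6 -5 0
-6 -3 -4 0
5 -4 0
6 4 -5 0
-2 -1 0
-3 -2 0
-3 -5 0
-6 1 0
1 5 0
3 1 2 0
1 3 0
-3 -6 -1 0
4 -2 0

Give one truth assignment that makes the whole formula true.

p1=T, p2=F, p3=T, p4=F, p5=F, p6=F

Set p1 = True and propagate.
  then p2 is forced to False.
Branch on p3: take p3 = True.
  then p5 is forced to False.
  then p4 is forced to False.
  then p6 is forced to False.
Every clause has at least one true literal under this assignment.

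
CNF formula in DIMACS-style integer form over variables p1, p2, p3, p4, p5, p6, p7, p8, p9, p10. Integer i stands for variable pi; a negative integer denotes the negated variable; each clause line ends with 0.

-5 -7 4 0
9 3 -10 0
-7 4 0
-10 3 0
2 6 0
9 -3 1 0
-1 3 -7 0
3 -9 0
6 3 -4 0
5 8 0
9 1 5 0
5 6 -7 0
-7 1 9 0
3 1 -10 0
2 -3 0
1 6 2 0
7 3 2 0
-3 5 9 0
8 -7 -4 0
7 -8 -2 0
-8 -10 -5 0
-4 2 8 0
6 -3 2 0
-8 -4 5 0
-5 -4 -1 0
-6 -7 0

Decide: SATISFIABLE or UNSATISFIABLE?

Try p1 = False.
For the remaining variables, p2 = True, p3 = True, p4 = True, p5 = True, p6 = False, p7 = False, p8 = False, p9 = True, p10 = True works.
So p1 = 0  p2 = 1  p3 = 1  p4 = 1  p5 = 1  p6 = 0  p7 = 0  p8 = 0  p9 = 1  p10 = 1 is a satisfying assignment.

SATISFIABLE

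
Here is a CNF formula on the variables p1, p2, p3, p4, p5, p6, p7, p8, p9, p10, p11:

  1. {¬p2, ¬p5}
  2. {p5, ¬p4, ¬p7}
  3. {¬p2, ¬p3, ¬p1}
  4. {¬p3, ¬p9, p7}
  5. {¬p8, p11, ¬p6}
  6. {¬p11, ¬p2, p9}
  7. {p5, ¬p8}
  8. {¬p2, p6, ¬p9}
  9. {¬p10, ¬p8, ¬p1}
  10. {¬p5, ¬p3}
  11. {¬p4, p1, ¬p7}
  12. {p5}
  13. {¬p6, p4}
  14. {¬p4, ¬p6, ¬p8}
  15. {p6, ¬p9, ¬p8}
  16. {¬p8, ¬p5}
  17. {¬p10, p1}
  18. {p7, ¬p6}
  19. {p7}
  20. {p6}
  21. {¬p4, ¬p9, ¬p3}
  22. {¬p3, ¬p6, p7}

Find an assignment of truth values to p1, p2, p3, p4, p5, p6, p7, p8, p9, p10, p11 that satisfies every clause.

The clause (p5) is unit: p5 must be True.
The clause (¬p2) is unit: p2 must be False.
(¬p3) is a unit clause, so p3 = False.
The clause (¬p8) is unit: p8 must be False.
The clause (p7) is unit: p7 must be True.
(p6) is a unit clause, so p6 = True.
(p4) is a unit clause, so p4 = True.
Unit propagation: (p1) forces p1 = True.
p9, p10, p11 are now unconstrained; take p9 = True, p10 = True, p11 = False.

p1=T, p2=F, p3=F, p4=T, p5=T, p6=T, p7=T, p8=F, p9=T, p10=T, p11=F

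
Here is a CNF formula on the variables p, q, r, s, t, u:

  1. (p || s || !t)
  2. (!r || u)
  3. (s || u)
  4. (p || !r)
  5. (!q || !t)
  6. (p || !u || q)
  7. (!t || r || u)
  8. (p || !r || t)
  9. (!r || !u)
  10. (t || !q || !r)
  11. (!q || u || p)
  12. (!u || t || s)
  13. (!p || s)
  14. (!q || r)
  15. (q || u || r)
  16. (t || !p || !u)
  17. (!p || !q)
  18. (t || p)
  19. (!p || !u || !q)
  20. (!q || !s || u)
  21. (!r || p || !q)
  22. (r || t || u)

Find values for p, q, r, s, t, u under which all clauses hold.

p=True, q=False, r=False, s=True, t=True, u=True

Check each clause:
  1. (s || !t || p) — p is true.
  2. (!r || u) — !r is true.
  3. (s || u) — s is true.
  4. (p || !r) — p is true.
  5. (!q || !t) — !q is true.
  6. (p || q || !u) — p is true.
  7. (u || !t || r) — u is true.
  8. (p || !r || t) — p is true.
  9. (!r || !u) — !r is true.
  10. (!q || t || !r) — t is true.
  11. (p || u || !q) — p is true.
  12. (!u || s || t) — s is true.
  13. (s || !p) — s is true.
  14. (!q || r) — !q is true.
  15. (q || r || u) — u is true.
  16. (!p || t || !u) — t is true.
  17. (!p || !q) — !q is true.
  18. (t || p) — p is true.
  19. (!p || !u || !q) — !q is true.
  20. (u || !q || !s) — u is true.
  21. (!r || !q || p) — p is true.
  22. (r || u || t) — t is true.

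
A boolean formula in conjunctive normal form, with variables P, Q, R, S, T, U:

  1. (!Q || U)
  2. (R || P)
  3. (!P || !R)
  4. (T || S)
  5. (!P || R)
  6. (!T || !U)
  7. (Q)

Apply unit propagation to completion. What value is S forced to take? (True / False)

Unit clause (Q) sets Q = True.
(U || !Q) with Q = True leaves only U, so U = True.
(!T || !U) with U = True leaves only !T, so T = False.
In (T || S), T is now false; S must hold, so S = True.

True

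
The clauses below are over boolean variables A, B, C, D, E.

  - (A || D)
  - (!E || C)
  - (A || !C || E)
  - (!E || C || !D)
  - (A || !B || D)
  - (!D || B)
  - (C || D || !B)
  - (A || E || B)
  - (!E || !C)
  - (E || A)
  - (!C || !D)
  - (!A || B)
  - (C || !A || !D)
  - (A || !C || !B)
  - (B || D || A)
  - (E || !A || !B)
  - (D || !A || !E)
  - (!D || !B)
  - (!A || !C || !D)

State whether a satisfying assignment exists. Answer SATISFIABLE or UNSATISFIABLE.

UNSATISFIABLE

A = True:
  propagation gives B=True, E=True, C=True; an empty clause results — contradiction.
A = False:
  propagation gives D=True, B=True; an empty clause results — contradiction.
Every branch closes, so no satisfying assignment exists.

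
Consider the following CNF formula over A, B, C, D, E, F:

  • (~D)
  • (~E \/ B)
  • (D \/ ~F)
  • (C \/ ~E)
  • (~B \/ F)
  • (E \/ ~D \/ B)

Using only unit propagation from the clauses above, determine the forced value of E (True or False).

False

Unit clause (~D) sets D = False.
(~F \/ D): since D = False, the clause reduces to (~F). F = False.
(~B \/ F): since F = False, the clause reduces to (~B). B = False.
(B \/ ~E) with B = False leaves only ~E, so E = False.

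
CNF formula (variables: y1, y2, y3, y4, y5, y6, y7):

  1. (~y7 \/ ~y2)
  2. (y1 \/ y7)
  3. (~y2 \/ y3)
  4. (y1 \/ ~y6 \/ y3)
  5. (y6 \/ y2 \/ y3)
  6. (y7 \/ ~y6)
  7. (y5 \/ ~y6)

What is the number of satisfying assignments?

Split on y6, then y2.
  y6=1, y2=1: a clause becomes empty — 0.
  y6=1, y2=0: y4 free; 3 ways for (y1,y3,y5,y7) × 2^1 = 6.
  y6=0, y2=1: remaining (y1,y3,y4,y5,y7) ∈ {(1,1,0,0,0); (1,1,0,1,0); (1,1,1,0,0); (1,1,1,1,0)} — 4.
  y6=0, y2=0: y4, y5 free; 3 ways for (y1,y3,y7) × 2^2 = 12.
Total: 0 + 6 + 4 + 12 = 22.

22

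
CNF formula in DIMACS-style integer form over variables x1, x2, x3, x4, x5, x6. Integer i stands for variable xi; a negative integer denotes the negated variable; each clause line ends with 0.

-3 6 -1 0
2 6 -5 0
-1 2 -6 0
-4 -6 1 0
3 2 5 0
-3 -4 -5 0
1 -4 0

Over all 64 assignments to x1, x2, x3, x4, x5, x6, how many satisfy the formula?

23

Case analysis on x1 and x6:
  x1=1, x6=1: 7 of the 16 assignments to (x2,x3,x4,x5) work.
  x1=1, x6=0: remaining (x2,x3,x4,x5) ∈ {(1,0,0,0); (1,0,0,1); (1,0,1,0); (1,0,1,1)} — 4.
  x1=0, x6=1: 7 of the 16 assignments to (x2,x3,x4,x5) work.
  x1=0, x6=0: 5 of the 16 assignments to (x2,x3,x4,x5) work.
Total: 7 + 4 + 7 + 5 = 23.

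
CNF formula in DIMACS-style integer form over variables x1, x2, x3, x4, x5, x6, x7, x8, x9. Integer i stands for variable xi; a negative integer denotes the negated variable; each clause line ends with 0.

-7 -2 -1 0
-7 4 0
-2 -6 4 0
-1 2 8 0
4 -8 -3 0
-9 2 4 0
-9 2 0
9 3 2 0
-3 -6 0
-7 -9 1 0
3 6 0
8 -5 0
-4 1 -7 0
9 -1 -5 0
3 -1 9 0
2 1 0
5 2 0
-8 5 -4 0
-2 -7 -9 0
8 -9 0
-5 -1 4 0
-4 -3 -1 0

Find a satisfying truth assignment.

Pure literal: x7 appears only negated; assign x7 = False.
Try x1 = False.
  then x2 is forced to True.
Set x3 = False and propagate.
  then x6 is forced to True.
  then x4 is forced to True.
Set x5 = False and propagate.
  then x8 is forced to False.
  then x9 is forced to False.
Every clause has at least one true literal under this assignment.
Check each clause:
  1. (¬x1 ∨ ¬x2 ∨ ¬x7) — ¬x7 is true.
  2. (¬x7 ∨ x4) — ¬x7 is true.
  3. (x4 ∨ ¬x6 ∨ ¬x2) — x4 is true.
  4. (x2 ∨ x8 ∨ ¬x1) — x2 is true.
  5. (x4 ∨ ¬x8 ∨ ¬x3) — ¬x8 is true.
  6. (x2 ∨ ¬x9 ∨ x4) — x2 is true.
  7. (¬x9 ∨ x2) — x2 is true.
  8. (x9 ∨ x3 ∨ x2) — x2 is true.
  9. (¬x3 ∨ ¬x6) — ¬x3 is true.
  10. (¬x9 ∨ ¬x7 ∨ x1) — ¬x7 is true.
  11. (x6 ∨ x3) — x6 is true.
  12. (¬x5 ∨ x8) — ¬x5 is true.
  13. (¬x4 ∨ x1 ∨ ¬x7) — ¬x7 is true.
  14. (¬x1 ∨ x9 ∨ ¬x5) — ¬x5 is true.
  15. (x9 ∨ ¬x1 ∨ x3) — ¬x1 is true.
  16. (x1 ∨ x2) — x2 is true.
  17. (x2 ∨ x5) — x2 is true.
  18. (¬x4 ∨ ¬x8 ∨ x5) — ¬x8 is true.
  19. (¬x7 ∨ ¬x2 ∨ ¬x9) — ¬x7 is true.
  20. (x8 ∨ ¬x9) — ¬x9 is true.
  21. (¬x5 ∨ ¬x1 ∨ x4) — ¬x5 is true.
  22. (¬x1 ∨ ¬x3 ∨ ¬x4) — ¬x3 is true.

x1 = False, x2 = True, x3 = False, x4 = True, x5 = False, x6 = True, x7 = False, x8 = False, x9 = False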